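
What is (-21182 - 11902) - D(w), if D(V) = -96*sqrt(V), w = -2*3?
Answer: -33084 + 96*I*sqrt(6) ≈ -33084.0 + 235.15*I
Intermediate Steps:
w = -6
(-21182 - 11902) - D(w) = (-21182 - 11902) - (-96)*sqrt(-6) = -33084 - (-96)*I*sqrt(6) = -33084 + 96*I*sqrt(6)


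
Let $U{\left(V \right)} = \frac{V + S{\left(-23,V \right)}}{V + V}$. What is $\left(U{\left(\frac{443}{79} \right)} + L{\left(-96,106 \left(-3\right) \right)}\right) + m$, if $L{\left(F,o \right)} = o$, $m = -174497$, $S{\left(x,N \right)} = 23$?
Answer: $- \frac{77441915}{443} \approx -1.7481 \cdot 10^{5}$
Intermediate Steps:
$U{\left(V \right)} = \frac{23 + V}{2 V}$ ($U{\left(V \right)} = \frac{V + 23}{V + V} = \frac{23 + V}{2 V}$)
$\left(U{\left(\frac{443}{79} \right)} + L{\left(-96,106 \left(-3\right) \right)}\right) + m = \left(\frac{23 + \frac{443}{79}}{2 \cdot \frac{443}{79}} + 106 \left(-3\right)\right) - 174497 = \left(\frac{23 + 443 \cdot \frac{1}{79}}{2 \cdot 443 \cdot \frac{1}{79}} - 318\right) - 174497 = \left(\frac{23 + \frac{443}{79}}{2 \cdot \frac{443}{79}} - 318\right) - 174497 = \left(\frac{1}{2} \cdot \frac{79}{443} \cdot \frac{2260}{79} - 318\right) - 174497 = \left(\frac{1130}{443} - 318\right) - 174497 = - \frac{139744}{443} - 174497 = - \frac{77441915}{443}$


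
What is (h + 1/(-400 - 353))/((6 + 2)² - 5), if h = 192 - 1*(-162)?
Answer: 266561/44427 ≈ 6.0000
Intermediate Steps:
h = 354 (h = 192 + 162 = 354)
(h + 1/(-400 - 353))/((6 + 2)² - 5) = (354 + 1/(-400 - 353))/((6 + 2)² - 5) = (354 + 1/(-753))/(8² - 5) = (354 - 1/753)/(64 - 5) = (266561/753)/59 = (266561/753)*(1/59) = 266561/44427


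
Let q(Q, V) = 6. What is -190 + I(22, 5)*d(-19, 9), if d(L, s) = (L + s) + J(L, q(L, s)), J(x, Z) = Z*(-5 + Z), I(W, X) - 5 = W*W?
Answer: -2146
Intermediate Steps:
I(W, X) = 5 + W² (I(W, X) = 5 + W*W = 5 + W²)
d(L, s) = 6 + L + s (d(L, s) = (L + s) + 6*(-5 + 6) = (L + s) + 6*1 = (L + s) + 6 = 6 + L + s)
-190 + I(22, 5)*d(-19, 9) = -190 + (5 + 22²)*(6 - 19 + 9) = -190 + (5 + 484)*(-4) = -190 + 489*(-4) = -190 - 1956 = -2146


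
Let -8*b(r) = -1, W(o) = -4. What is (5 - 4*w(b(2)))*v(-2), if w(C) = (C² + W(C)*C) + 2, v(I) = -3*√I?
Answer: 51*I*√2/16 ≈ 4.5078*I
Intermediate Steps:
b(r) = ⅛ (b(r) = -⅛*(-1) = ⅛)
w(C) = 2 + C² - 4*C (w(C) = (C² - 4*C) + 2 = 2 + C² - 4*C)
(5 - 4*w(b(2)))*v(-2) = (5 - 4*(2 + (⅛)² - 4*⅛))*(-3*I*√2) = (5 - 4*(2 + 1/64 - ½))*(-3*I*√2) = (5 - 4*97/64)*(-3*I*√2) = (5 - 97/16)*(-3*I*√2) = -(-51)*I*√2/16 = 51*I*√2/16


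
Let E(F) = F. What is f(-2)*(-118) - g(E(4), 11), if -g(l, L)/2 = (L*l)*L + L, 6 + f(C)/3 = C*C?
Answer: 1698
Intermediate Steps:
f(C) = -18 + 3*C² (f(C) = -18 + 3*(C*C) = -18 + 3*C²)
g(l, L) = -2*L - 2*l*L² (g(l, L) = -2*((L*l)*L + L) = -2*(l*L² + L) = -2*(L + l*L²) = -2*L - 2*l*L²)
f(-2)*(-118) - g(E(4), 11) = (-18 + 3*(-2)²)*(-118) - (-2)*11*(1 + 11*4) = (-18 + 3*4)*(-118) - (-2)*11*(1 + 44) = (-18 + 12)*(-118) - (-2)*11*45 = -6*(-118) - 1*(-990) = 708 + 990 = 1698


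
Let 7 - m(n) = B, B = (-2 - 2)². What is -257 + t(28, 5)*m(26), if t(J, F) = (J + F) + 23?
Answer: -761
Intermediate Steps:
t(J, F) = 23 + F + J (t(J, F) = (F + J) + 23 = 23 + F + J)
B = 16 (B = (-4)² = 16)
m(n) = -9 (m(n) = 7 - 1*16 = 7 - 16 = -9)
-257 + t(28, 5)*m(26) = -257 + (23 + 5 + 28)*(-9) = -257 + 56*(-9) = -257 - 504 = -761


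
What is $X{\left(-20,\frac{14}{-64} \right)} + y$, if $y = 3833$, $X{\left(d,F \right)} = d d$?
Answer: $4233$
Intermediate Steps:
$X{\left(d,F \right)} = d^{2}$
$X{\left(-20,\frac{14}{-64} \right)} + y = \left(-20\right)^{2} + 3833 = 400 + 3833 = 4233$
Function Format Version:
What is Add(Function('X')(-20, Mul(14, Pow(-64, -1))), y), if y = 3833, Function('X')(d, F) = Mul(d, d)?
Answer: 4233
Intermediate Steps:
Function('X')(d, F) = Pow(d, 2)
Add(Function('X')(-20, Mul(14, Pow(-64, -1))), y) = Add(Pow(-20, 2), 3833) = Add(400, 3833) = 4233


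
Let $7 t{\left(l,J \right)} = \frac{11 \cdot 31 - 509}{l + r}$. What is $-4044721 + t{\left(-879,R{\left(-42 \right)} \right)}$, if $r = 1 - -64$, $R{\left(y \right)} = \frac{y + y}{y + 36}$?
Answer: $- \frac{1646201435}{407} \approx -4.0447 \cdot 10^{6}$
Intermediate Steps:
$R{\left(y \right)} = \frac{2 y}{36 + y}$
$r = 65$ ($r = 1 + 64 = 65$)
$t{\left(l,J \right)} = - \frac{24}{65 + l}$ ($t{\left(l,J \right)} = \frac{\left(11 \cdot 31 - 509\right) \frac{1}{l + 65}}{7} = \frac{\left(341 - 509\right) \frac{1}{65 + l}}{7} = \frac{\left(-168\right) \frac{1}{65 + l}}{7} = - \frac{24}{65 + l}$)
$-4044721 + t{\left(-879,R{\left(-42 \right)} \right)} = -4044721 - \frac{24}{65 - 879} = -4044721 - \frac{24}{-814} = -4044721 - - \frac{12}{407} = -4044721 + \frac{12}{407} = - \frac{1646201435}{407}$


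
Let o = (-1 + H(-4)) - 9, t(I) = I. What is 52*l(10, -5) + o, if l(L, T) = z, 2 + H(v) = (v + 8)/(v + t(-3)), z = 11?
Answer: 3916/7 ≈ 559.43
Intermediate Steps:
H(v) = -2 + (8 + v)/(-3 + v) (H(v) = -2 + (v + 8)/(v - 3) = -2 + (8 + v)/(-3 + v))
l(L, T) = 11
o = -88/7 (o = (-1 + (14 - 1*(-4))/(-3 - 4)) - 9 = (-1 + (14 + 4)/(-7)) - 9 = (-1 - ⅐*18) - 9 = (-1 - 18/7) - 9 = -25/7 - 9 = -88/7 ≈ -12.571)
52*l(10, -5) + o = 52*11 - 88/7 = 572 - 88/7 = 3916/7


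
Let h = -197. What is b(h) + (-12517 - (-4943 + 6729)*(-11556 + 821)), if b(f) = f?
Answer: 19159996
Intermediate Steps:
b(h) + (-12517 - (-4943 + 6729)*(-11556 + 821)) = -197 + (-12517 - (-4943 + 6729)*(-11556 + 821)) = -197 + (-12517 - 1786*(-10735)) = -197 + (-12517 - 1*(-19172710)) = -197 + (-12517 + 19172710) = -197 + 19160193 = 19159996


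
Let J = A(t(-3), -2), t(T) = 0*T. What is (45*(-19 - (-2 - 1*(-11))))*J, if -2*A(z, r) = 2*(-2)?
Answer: -2520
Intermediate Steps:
t(T) = 0
A(z, r) = 2 (A(z, r) = -(-2) = -½*(-4) = 2)
J = 2
(45*(-19 - (-2 - 1*(-11))))*J = (45*(-19 - (-2 - 1*(-11))))*2 = (45*(-19 - (-2 + 11)))*2 = (45*(-19 - 1*9))*2 = (45*(-19 - 9))*2 = (45*(-28))*2 = -1260*2 = -2520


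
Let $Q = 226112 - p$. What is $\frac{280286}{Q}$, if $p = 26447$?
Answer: $\frac{280286}{199665} \approx 1.4038$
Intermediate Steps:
$Q = 199665$ ($Q = 226112 - 26447 = 199665$)
$\frac{280286}{Q} = \frac{280286}{199665}$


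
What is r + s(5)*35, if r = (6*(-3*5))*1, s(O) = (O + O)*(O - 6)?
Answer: -440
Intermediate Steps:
s(O) = 2*O*(-6 + O) (s(O) = (2*O)*(-6 + O) = 2*O*(-6 + O))
r = -90 (r = (6*(-15))*1 = -90*1 = -90)
r + s(5)*35 = -90 + (2*5*(-6 + 5))*35 = -90 + (2*5*(-1))*35 = -90 - 10*35 = -90 - 350 = -440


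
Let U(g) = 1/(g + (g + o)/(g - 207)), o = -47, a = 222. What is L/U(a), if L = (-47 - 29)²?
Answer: 4048976/3 ≈ 1.3497e+6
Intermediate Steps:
L = 5776 (L = (-76)² = 5776)
U(g) = 1/(g + (-47 + g)/(-207 + g)) (U(g) = 1/(g + (g - 47)/(g - 207)) = 1/(g + (-47 + g)/(-207 + g)))
L/U(a) = 5776/(((207 - 1*222)/(47 - 1*222² + 206*222))) = 5776/(((207 - 222)/(47 - 1*49284 + 45732))) = 5776/((-15/(47 - 49284 + 45732))) = 5776/((-15/(-3505))) = 5776/((-1/3505*(-15))) = 5776/(3/701) = 5776*(701/3) = 4048976/3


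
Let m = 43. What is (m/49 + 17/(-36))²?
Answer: 511225/3111696 ≈ 0.16429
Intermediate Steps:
(m/49 + 17/(-36))² = (43/49 + 17/(-36))² = (43*(1/49) + 17*(-1/36))² = (43/49 - 17/36)² = (715/1764)² = 511225/3111696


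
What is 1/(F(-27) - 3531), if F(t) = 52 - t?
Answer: -1/3452 ≈ -0.00028969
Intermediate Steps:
1/(F(-27) - 3531) = 1/((52 - 1*(-27)) - 3531) = 1/((52 + 27) - 3531) = 1/(79 - 3531) = 1/(-3452) = -1/3452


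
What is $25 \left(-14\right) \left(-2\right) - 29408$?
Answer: $-28708$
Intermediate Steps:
$25 \left(-14\right) \left(-2\right) - 29408 = \left(-350\right) \left(-2\right) - 29408 = 700 - 29408 = -28708$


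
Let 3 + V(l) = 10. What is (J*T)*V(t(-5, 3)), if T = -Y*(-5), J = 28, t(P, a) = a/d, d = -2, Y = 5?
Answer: 4900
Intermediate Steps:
t(P, a) = -a/2 (t(P, a) = a/(-2) = a*(-1/2) = -a/2)
V(l) = 7 (V(l) = -3 + 10 = 7)
T = 25 (T = -1*5*(-5) = -5*(-5) = 25)
(J*T)*V(t(-5, 3)) = (28*25)*7 = 700*7 = 4900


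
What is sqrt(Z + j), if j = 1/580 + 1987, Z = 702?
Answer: 7*sqrt(4615205)/290 ≈ 51.856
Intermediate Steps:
j = 1152461/580 (j = 1/580 + 1987 = 1152461/580 ≈ 1987.0)
sqrt(Z + j) = sqrt(702 + 1152461/580) = sqrt(1559621/580) = 7*sqrt(4615205)/290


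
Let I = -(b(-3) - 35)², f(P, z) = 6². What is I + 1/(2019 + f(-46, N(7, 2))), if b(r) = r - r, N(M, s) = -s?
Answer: -2517374/2055 ≈ -1225.0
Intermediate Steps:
b(r) = 0
f(P, z) = 36
I = -1225 (I = -(0 - 35)² = -1*(-35)² = -1*1225 = -1225)
I + 1/(2019 + f(-46, N(7, 2))) = -1225 + 1/(2019 + 36) = -1225 + 1/2055 = -2517374/2055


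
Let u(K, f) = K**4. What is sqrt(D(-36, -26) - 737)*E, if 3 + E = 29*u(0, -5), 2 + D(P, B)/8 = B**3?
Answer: -3*I*sqrt(141361) ≈ -1127.9*I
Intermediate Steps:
D(P, B) = -16 + 8*B**3
E = -3 (E = -3 + 29*0**4 = -3 + 29*0 = -3 + 0 = -3)
sqrt(D(-36, -26) - 737)*E = sqrt((-16 + 8*(-26)**3) - 737)*(-3) = sqrt((-16 + 8*(-17576)) - 737)*(-3) = sqrt((-16 - 140608) - 737)*(-3) = sqrt(-140624 - 737)*(-3) = sqrt(-141361)*(-3) = (I*sqrt(141361))*(-3) = -3*I*sqrt(141361)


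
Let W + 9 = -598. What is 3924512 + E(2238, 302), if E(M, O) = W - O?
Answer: 3923603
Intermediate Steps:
W = -607 (W = -9 - 598 = -607)
E(M, O) = -607 - O
3924512 + E(2238, 302) = 3924512 + (-607 - 1*302) = 3924512 + (-607 - 302) = 3924512 - 909 = 3923603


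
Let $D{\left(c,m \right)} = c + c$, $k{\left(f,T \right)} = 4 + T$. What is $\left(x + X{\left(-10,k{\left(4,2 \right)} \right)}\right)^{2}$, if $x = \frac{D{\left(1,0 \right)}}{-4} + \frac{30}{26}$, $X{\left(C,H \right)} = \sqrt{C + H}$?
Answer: $- \frac{2415}{676} + \frac{34 i}{13} \approx -3.5725 + 2.6154 i$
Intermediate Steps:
$D{\left(c,m \right)} = 2 c$
$x = \frac{17}{26}$ ($x = \frac{2 \cdot 1}{-4} + \frac{30}{26} = 2 \left(- \frac{1}{4}\right) + 30 \cdot \frac{1}{26} = - \frac{1}{2} + \frac{15}{13} = \frac{17}{26} \approx 0.65385$)
$\left(x + X{\left(-10,k{\left(4,2 \right)} \right)}\right)^{2} = \left(\frac{17}{26} + \sqrt{-10 + \left(4 + 2\right)}\right)^{2} = \left(\frac{17}{26} + \sqrt{-10 + 6}\right)^{2} = \left(\frac{17}{26} + \sqrt{-4}\right)^{2} = \left(\frac{17}{26} + 2 i\right)^{2}$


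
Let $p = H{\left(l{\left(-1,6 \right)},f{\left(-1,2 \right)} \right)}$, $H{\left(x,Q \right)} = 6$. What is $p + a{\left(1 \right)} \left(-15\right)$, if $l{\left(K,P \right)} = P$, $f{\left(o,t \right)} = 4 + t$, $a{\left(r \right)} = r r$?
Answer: $-9$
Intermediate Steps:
$a{\left(r \right)} = r^{2}$
$p = 6$
$p + a{\left(1 \right)} \left(-15\right) = 6 + 1^{2} \left(-15\right) = 6 + 1 \left(-15\right) = 6 - 15 = -9$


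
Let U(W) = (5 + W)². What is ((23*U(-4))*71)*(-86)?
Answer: -140438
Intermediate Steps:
((23*U(-4))*71)*(-86) = ((23*(5 - 4)²)*71)*(-86) = ((23*1²)*71)*(-86) = ((23*1)*71)*(-86) = (23*71)*(-86) = 1633*(-86) = -140438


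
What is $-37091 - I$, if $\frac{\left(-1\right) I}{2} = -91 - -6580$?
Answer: $-24113$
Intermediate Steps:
$I = -12978$ ($I = - 2 \left(-91 - -6580\right) = - 2 \left(-91 + 6580\right) = \left(-2\right) 6489 = -12978$)
$-37091 - I = -37091 - -12978 = -37091 + 12978 = -24113$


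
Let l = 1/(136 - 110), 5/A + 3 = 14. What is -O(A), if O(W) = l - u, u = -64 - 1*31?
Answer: -2471/26 ≈ -95.038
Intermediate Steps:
A = 5/11 (A = 5/(-3 + 14) = 5/11 ≈ 0.45455)
u = -95 (u = -64 - 31 = -95)
l = 1/26 ≈ 0.038462
O(W) = 2471/26 (O(W) = 1/26 - 1*(-95) = 1/26 + 95 = 2471/26)
-O(A) = -1*2471/26 = -2471/26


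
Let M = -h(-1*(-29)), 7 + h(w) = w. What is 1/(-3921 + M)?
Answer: -1/3943 ≈ -0.00025361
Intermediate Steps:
h(w) = -7 + w
M = -22 (M = -(-7 - 1*(-29)) = -(-7 + 29) = -1*22 = -22)
1/(-3921 + M) = 1/(-3921 - 22) = 1/(-3943) = -1/3943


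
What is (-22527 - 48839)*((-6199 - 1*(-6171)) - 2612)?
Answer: 188406240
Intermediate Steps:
(-22527 - 48839)*((-6199 - 1*(-6171)) - 2612) = -71366*((-6199 + 6171) - 2612) = -71366*(-28 - 2612) = -71366*(-2640) = 188406240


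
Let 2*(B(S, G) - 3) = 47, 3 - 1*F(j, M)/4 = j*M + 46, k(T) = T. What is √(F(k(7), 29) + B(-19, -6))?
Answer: I*√3830/2 ≈ 30.943*I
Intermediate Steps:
F(j, M) = -172 - 4*M*j (F(j, M) = 12 - 4*(j*M + 46) = 12 - 4*(M*j + 46) = 12 - 4*(46 + M*j) = 12 + (-184 - 4*M*j) = -172 - 4*M*j)
B(S, G) = 53/2 (B(S, G) = 3 + (½)*47 = 3 + 47/2 = 53/2)
√(F(k(7), 29) + B(-19, -6)) = √((-172 - 4*29*7) + 53/2) = √((-172 - 812) + 53/2) = √(-984 + 53/2) = √(-1915/2) = I*√3830/2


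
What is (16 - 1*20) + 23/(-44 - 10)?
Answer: -239/54 ≈ -4.4259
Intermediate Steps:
(16 - 1*20) + 23/(-44 - 10) = (16 - 20) + 23/(-54) = -4 + 23*(-1/54) = -4 - 23/54 = -239/54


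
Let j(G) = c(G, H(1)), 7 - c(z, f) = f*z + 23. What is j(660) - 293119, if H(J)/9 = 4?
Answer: -316895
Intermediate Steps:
H(J) = 36 (H(J) = 9*4 = 36)
c(z, f) = -16 - f*z (c(z, f) = 7 - (f*z + 23) = 7 - (23 + f*z) = 7 + (-23 - f*z) = -16 - f*z)
j(G) = -16 - 36*G (j(G) = -16 - 1*36*G = -16 - 36*G)
j(660) - 293119 = (-16 - 36*660) - 293119 = (-16 - 23760) - 293119 = -23776 - 293119 = -316895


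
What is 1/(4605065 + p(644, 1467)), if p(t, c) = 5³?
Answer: 1/4605190 ≈ 2.1715e-7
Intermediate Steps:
p(t, c) = 125
1/(4605065 + p(644, 1467)) = 1/(4605065 + 125) = 1/4605190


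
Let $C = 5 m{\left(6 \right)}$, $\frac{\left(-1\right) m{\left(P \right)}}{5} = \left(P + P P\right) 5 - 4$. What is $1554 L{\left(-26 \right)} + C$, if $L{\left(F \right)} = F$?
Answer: $-45554$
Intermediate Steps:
$m{\left(P \right)} = 20 - 25 P - 25 P^{2}$ ($m{\left(P \right)} = - 5 \left(\left(P + P P\right) 5 - 4\right) = - 5 \left(\left(P + P^{2}\right) 5 - 4\right) = - 5 \left(\left(5 P + 5 P^{2}\right) - 4\right) = - 5 \left(-4 + 5 P + 5 P^{2}\right) = 20 - 25 P - 25 P^{2}$)
$C = -5150$ ($C = 5 \left(20 - 150 - 25 \cdot 6^{2}\right) = 5 \left(20 - 150 - 900\right) = 5 \left(-1030\right) = -5150$)
$1554 L{\left(-26 \right)} + C = 1554 \left(-26\right) - 5150 = -40404 - 5150 = -45554$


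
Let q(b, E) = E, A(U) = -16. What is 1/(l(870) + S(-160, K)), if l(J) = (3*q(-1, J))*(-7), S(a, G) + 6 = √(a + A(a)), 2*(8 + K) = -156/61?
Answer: -4569/83503088 - I*√11/83503088 ≈ -5.4717e-5 - 3.9719e-8*I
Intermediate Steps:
K = -566/61 (K = -8 + (-156/61)/2 = -8 + (-156*1/61)/2 = -8 + (½)*(-156/61) = -8 - 78/61 = -566/61 ≈ -9.2787)
S(a, G) = -6 + √(-16 + a) (S(a, G) = -6 + √(a - 16) = -6 + √(-16 + a))
l(J) = -21*J (l(J) = (3*J)*(-7) = -21*J)
1/(l(870) + S(-160, K)) = 1/(-21*870 + (-6 + √(-16 - 160))) = 1/(-18270 + (-6 + √(-176))) = 1/(-18270 + (-6 + 4*I*√11)) = 1/(-18276 + 4*I*√11)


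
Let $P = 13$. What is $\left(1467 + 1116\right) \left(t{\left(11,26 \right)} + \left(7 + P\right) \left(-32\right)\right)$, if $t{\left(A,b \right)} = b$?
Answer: $-1585962$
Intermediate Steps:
$\left(1467 + 1116\right) \left(t{\left(11,26 \right)} + \left(7 + P\right) \left(-32\right)\right) = \left(1467 + 1116\right) \left(26 + \left(7 + 13\right) \left(-32\right)\right) = 2583 \left(26 + 20 \left(-32\right)\right) = 2583 \left(26 - 640\right) = 2583 \left(-614\right) = -1585962$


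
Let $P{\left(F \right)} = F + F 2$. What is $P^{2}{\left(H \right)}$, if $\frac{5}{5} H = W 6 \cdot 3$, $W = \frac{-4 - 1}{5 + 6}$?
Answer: $\frac{72900}{121} \approx 602.48$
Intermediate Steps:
$W = - \frac{5}{11} \approx -0.45455$
$H = - \frac{90}{11}$ ($H = \left(- \frac{5}{11}\right) 6 \cdot 3 = \left(- \frac{30}{11}\right) 3 = - \frac{90}{11} \approx -8.1818$)
$P{\left(F \right)} = 3 F$ ($P{\left(F \right)} = F + 2 F = 3 F$)
$P^{2}{\left(H \right)} = \left(3 \left(- \frac{90}{11}\right)\right)^{2} = \left(- \frac{270}{11}\right)^{2} = \frac{72900}{121}$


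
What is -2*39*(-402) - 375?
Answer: 30981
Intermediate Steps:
-2*39*(-402) - 375 = -78*(-402) - 375 = 31356 - 375 = 30981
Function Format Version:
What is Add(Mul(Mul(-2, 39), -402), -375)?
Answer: 30981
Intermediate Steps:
Add(Mul(Mul(-2, 39), -402), -375) = Add(Mul(-78, -402), -375) = Add(31356, -375) = 30981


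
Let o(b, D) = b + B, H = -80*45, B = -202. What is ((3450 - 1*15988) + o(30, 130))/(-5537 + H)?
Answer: 12710/9137 ≈ 1.3910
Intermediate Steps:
H = -3600
o(b, D) = -202 + b (o(b, D) = b - 202 = -202 + b)
((3450 - 1*15988) + o(30, 130))/(-5537 + H) = ((3450 - 1*15988) + (-202 + 30))/(-5537 - 3600) = ((3450 - 15988) - 172)/(-9137) = (-12538 - 172)*(-1/9137) = -12710*(-1/9137) = 12710/9137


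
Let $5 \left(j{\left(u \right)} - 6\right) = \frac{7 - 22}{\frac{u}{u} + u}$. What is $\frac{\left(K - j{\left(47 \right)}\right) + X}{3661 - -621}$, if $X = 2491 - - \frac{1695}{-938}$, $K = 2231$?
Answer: $\frac{35375773}{32132128} \approx 1.1009$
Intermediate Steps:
$j{\left(u \right)} = 6 - \frac{3}{1 + u}$ ($j{\left(u \right)} = 6 + \frac{\left(7 - 22\right) \frac{1}{\frac{u}{u} + u}}{5} = 6 + \frac{\left(-15\right) \frac{1}{1 + u}}{5} = 6 - \frac{3}{1 + u}$)
$X = \frac{2334863}{938}$ ($X = 2491 - \left(-1695\right) \left(- \frac{1}{938}\right) = 2491 - \frac{1695}{938} = \frac{2334863}{938} \approx 2489.2$)
$\frac{\left(K - j{\left(47 \right)}\right) + X}{3661 - -621} = \frac{\left(2231 - \frac{3 \left(1 + 2 \cdot 47\right)}{1 + 47}\right) + \frac{2334863}{938}}{3661 - -621} = \frac{\left(2231 - \frac{3 \left(1 + 94\right)}{48}\right) + \frac{2334863}{938}}{3661 + 621} = \frac{\left(2231 - 3 \cdot \frac{1}{48} \cdot 95\right) + \frac{2334863}{938}}{4282} = \left(\left(2231 - \frac{95}{16}\right) + \frac{2334863}{938}\right) \frac{1}{4282} = \left(\frac{35601}{16} + \frac{2334863}{938}\right) \frac{1}{4282} = \frac{35375773}{7504} \cdot \frac{1}{4282} = \frac{35375773}{32132128}$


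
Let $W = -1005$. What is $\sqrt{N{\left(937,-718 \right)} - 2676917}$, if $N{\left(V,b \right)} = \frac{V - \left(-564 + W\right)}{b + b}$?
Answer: $\frac{i \sqrt{1380015859162}}{718} \approx 1636.1 i$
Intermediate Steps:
$N{\left(V,b \right)} = \frac{1569 + V}{2 b}$ ($N{\left(V,b \right)} = \frac{V + \left(564 - -1005\right)}{b + b} = \frac{V + \left(564 + 1005\right)}{2 b} = \left(V + 1569\right) \frac{1}{2 b} = \left(1569 + V\right) \frac{1}{2 b} = \frac{1569 + V}{2 b}$)
$\sqrt{N{\left(937,-718 \right)} - 2676917} = \sqrt{\frac{1569 + 937}{2 \left(-718\right)} - 2676917} = \sqrt{\frac{1}{2} \left(- \frac{1}{718}\right) 2506 - 2676917} = \sqrt{- \frac{1253}{718} - 2676917} = \sqrt{- \frac{1922027659}{718}} = \frac{i \sqrt{1380015859162}}{718}$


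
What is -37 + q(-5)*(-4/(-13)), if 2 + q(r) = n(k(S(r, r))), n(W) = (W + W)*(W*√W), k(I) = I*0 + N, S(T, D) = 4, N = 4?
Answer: -233/13 ≈ -17.923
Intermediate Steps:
k(I) = 4 (k(I) = I*0 + 4 = 0 + 4 = 4)
n(W) = 2*W^(5/2) (n(W) = (2*W)*W^(3/2) = 2*W^(5/2))
q(r) = 62 (q(r) = -2 + 2*4^(5/2) = -2 + 2*32 = -2 + 64 = 62)
-37 + q(-5)*(-4/(-13)) = -37 + 62*(-4/(-13)) = -37 + 62*(-4*(-1/13)) = -37 + 62*(4/13) = -37 + 248/13 = -233/13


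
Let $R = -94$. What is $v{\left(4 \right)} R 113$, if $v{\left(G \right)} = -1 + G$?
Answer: $-31866$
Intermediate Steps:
$v{\left(4 \right)} R 113 = \left(-1 + 4\right) \left(-94\right) 113 = 3 \left(-94\right) 113 = \left(-282\right) 113 = -31866$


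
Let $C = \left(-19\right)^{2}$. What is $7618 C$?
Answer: $2750098$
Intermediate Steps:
$C = 361$
$7618 C = 7618 \cdot 361 = 2750098$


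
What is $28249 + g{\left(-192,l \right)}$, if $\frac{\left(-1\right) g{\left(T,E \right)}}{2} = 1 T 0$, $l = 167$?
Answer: $28249$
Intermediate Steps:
$g{\left(T,E \right)} = 0$ ($g{\left(T,E \right)} = - 2 \cdot 1 T 0 = - 2 T 0 = \left(-2\right) 0 = 0$)
$28249 + g{\left(-192,l \right)} = 28249 + 0 = 28249$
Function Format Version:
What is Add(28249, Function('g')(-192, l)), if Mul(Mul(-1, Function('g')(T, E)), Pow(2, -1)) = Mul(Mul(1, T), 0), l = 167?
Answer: 28249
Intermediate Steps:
Function('g')(T, E) = 0 (Function('g')(T, E) = Mul(-2, Mul(Mul(1, T), 0)) = Mul(-2, Mul(T, 0)) = Mul(-2, 0) = 0)
Add(28249, Function('g')(-192, l)) = Add(28249, 0) = 28249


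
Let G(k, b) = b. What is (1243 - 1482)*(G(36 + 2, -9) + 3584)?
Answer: -854425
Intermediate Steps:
(1243 - 1482)*(G(36 + 2, -9) + 3584) = (1243 - 1482)*(-9 + 3584) = -239*3575 = -854425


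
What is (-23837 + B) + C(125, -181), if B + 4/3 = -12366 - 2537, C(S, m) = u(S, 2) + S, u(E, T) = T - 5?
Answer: -115858/3 ≈ -38619.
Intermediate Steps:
u(E, T) = -5 + T
C(S, m) = -3 + S (C(S, m) = (-5 + 2) + S = -3 + S)
B = -44713/3 (B = -4/3 + (-12366 - 2537) = -4/3 - 14903 = -44713/3 ≈ -14904.)
(-23837 + B) + C(125, -181) = (-23837 - 44713/3) + (-3 + 125) = -116224/3 + 122 = -115858/3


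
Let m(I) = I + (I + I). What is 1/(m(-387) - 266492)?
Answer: -1/267653 ≈ -3.7362e-6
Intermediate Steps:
m(I) = 3*I (m(I) = I + 2*I = 3*I)
1/(m(-387) - 266492) = 1/(3*(-387) - 266492) = 1/(-1161 - 266492) = 1/(-267653) = -1/267653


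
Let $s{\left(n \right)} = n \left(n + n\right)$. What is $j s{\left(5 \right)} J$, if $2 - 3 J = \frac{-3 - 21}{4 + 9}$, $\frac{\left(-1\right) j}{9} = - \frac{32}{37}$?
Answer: $\frac{240000}{481} \approx 498.96$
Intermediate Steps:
$s{\left(n \right)} = 2 n^{2}$ ($s{\left(n \right)} = n 2 n = 2 n^{2}$)
$j = \frac{288}{37}$ ($j = - 9 \left(- \frac{32}{37}\right) = - 9 \left(\left(-32\right) \frac{1}{37}\right) = \left(-9\right) \left(- \frac{32}{37}\right) = \frac{288}{37} \approx 7.7838$)
$J = \frac{50}{39}$ ($J = \frac{2}{3} - \frac{\left(-3 - 21\right) \frac{1}{4 + 9}}{3} = \frac{2}{3} - \frac{\left(-24\right) \frac{1}{13}}{3} = \frac{2}{3} - - \frac{8}{13} = \frac{2}{3} + \frac{8}{13} = \frac{50}{39} \approx 1.2821$)
$j s{\left(5 \right)} J = \frac{288 \cdot 2 \cdot 5^{2}}{37} \cdot \frac{50}{39} = \frac{288 \cdot 2 \cdot 25}{37} \cdot \frac{50}{39} = \frac{288}{37} \cdot 50 \cdot \frac{50}{39} = \frac{14400}{37} \cdot \frac{50}{39} = \frac{240000}{481}$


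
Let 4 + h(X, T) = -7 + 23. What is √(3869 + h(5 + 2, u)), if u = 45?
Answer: √3881 ≈ 62.298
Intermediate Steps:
h(X, T) = 12 (h(X, T) = -4 + (-7 + 23) = -4 + 16 = 12)
√(3869 + h(5 + 2, u)) = √(3869 + 12) = √3881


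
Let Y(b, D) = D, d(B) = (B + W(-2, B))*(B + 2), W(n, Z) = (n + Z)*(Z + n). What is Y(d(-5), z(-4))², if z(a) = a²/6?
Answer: 64/9 ≈ 7.1111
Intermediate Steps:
z(a) = a²/6 (z(a) = a²*(⅙) = a²/6)
W(n, Z) = (Z + n)² (W(n, Z) = (Z + n)*(Z + n) = (Z + n)²)
d(B) = (2 + B)*(B + (-2 + B)²) (d(B) = (B + (B - 2)²)*(B + 2) = (B + (-2 + B)²)*(2 + B) = (2 + B)*(B + (-2 + B)²))
Y(d(-5), z(-4))² = ((⅙)*(-4)²)² = ((⅙)*16)² = (8/3)² = 64/9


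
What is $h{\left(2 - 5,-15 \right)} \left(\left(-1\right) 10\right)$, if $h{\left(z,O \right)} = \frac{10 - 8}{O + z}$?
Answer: $\frac{10}{9} \approx 1.1111$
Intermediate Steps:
$h{\left(z,O \right)} = \frac{2}{O + z}$
$h{\left(2 - 5,-15 \right)} \left(\left(-1\right) 10\right) = \frac{2}{-15 + \left(2 - 5\right)} \left(\left(-1\right) 10\right) = \frac{2}{-15 - 3} \left(-10\right) = \frac{2}{-18} \left(-10\right) = 2 \left(- \frac{1}{18}\right) \left(-10\right) = \left(- \frac{1}{9}\right) \left(-10\right) = \frac{10}{9}$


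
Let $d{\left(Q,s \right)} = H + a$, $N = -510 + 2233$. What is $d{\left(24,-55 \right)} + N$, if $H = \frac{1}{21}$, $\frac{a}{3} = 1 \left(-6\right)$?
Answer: $\frac{35806}{21} \approx 1705.0$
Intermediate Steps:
$a = -18$ ($a = 3 \cdot 1 \left(-6\right) = 3 \left(-6\right) = -18$)
$N = 1723$
$H = \frac{1}{21} \approx 0.047619$
$d{\left(Q,s \right)} = - \frac{377}{21}$ ($d{\left(Q,s \right)} = \frac{1}{21} - 18 = - \frac{377}{21}$)
$d{\left(24,-55 \right)} + N = - \frac{377}{21} + 1723 = \frac{35806}{21}$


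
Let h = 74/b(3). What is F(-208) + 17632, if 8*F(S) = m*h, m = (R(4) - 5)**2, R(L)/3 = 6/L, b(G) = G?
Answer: 846373/48 ≈ 17633.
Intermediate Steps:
h = 74/3 ≈ 24.667
R(L) = 18/L (R(L) = 3*(6/L) = 18/L)
m = 1/4 (m = (18/4 - 5)**2 = (18*(1/4) - 5)**2 = (9/2 - 5)**2 = (-1/2)**2 = 1/4 ≈ 0.25000)
F(S) = 37/48 (F(S) = ((1/4)*(74/3))/8 = (1/8)*(37/6) = 37/48)
F(-208) + 17632 = 37/48 + 17632 = 846373/48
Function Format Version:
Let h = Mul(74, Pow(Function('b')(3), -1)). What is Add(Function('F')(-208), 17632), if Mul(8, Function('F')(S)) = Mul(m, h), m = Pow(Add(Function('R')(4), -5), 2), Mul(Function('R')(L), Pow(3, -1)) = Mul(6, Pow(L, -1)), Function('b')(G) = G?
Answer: Rational(846373, 48) ≈ 17633.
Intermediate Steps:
h = Rational(74, 3) (h = Mul(74, Pow(3, -1)) = Mul(74, Rational(1, 3)) = Rational(74, 3) ≈ 24.667)
Function('R')(L) = Mul(18, Pow(L, -1)) (Function('R')(L) = Mul(3, Mul(6, Pow(L, -1))) = Mul(18, Pow(L, -1)))
m = Rational(1, 4) (m = Pow(Add(Mul(18, Pow(4, -1)), -5), 2) = Pow(Add(Mul(18, Rational(1, 4)), -5), 2) = Pow(Add(Rational(9, 2), -5), 2) = Pow(Rational(-1, 2), 2) = Rational(1, 4) ≈ 0.25000)
Function('F')(S) = Rational(37, 48) (Function('F')(S) = Mul(Rational(1, 8), Mul(Rational(1, 4), Rational(74, 3))) = Mul(Rational(1, 8), Rational(37, 6)) = Rational(37, 48))
Add(Function('F')(-208), 17632) = Add(Rational(37, 48), 17632) = Rational(846373, 48)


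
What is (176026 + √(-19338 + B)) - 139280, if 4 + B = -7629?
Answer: 36746 + I*√26971 ≈ 36746.0 + 164.23*I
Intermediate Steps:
B = -7633 (B = -4 - 7629 = -7633)
(176026 + √(-19338 + B)) - 139280 = (176026 + √(-19338 - 7633)) - 139280 = (176026 + √(-26971)) - 139280 = (176026 + I*√26971) - 139280 = 36746 + I*√26971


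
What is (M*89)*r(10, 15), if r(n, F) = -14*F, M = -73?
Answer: 1364370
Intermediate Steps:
(M*89)*r(10, 15) = (-73*89)*(-14*15) = -6497*(-210) = 1364370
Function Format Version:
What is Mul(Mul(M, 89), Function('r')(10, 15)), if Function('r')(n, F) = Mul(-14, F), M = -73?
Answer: 1364370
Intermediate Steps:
Mul(Mul(M, 89), Function('r')(10, 15)) = Mul(Mul(-73, 89), Mul(-14, 15)) = Mul(-6497, -210) = 1364370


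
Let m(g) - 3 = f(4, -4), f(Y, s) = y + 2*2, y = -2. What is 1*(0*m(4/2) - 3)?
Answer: -3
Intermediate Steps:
f(Y, s) = 2 (f(Y, s) = -2 + 2*2 = -2 + 4 = 2)
m(g) = 5 (m(g) = 3 + 2 = 5)
1*(0*m(4/2) - 3) = 1*(0*5 - 3) = 1*(0 - 3) = 1*(-3) = -3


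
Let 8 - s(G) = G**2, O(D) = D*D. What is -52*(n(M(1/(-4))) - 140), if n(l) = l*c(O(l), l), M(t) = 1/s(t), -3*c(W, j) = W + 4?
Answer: 44790575024/6145149 ≈ 7288.8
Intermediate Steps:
O(D) = D**2
c(W, j) = -4/3 - W/3 (c(W, j) = -(W + 4)/3 = -(4 + W)/3 = -4/3 - W/3)
s(G) = 8 - G**2
M(t) = 1/(8 - t**2)
n(l) = l*(-4/3 - l**2/3)
-52*(n(M(1/(-4))) - 140) = -52*(-(-1/(-8 + (1/(-4))**2))*(4 + (-1/(-8 + (1/(-4))**2))**2)/3 - 140) = -52*(-(-1/(-8 + (-1/4)**2))*(4 + (-1/(-8 + (-1/4)**2))**2)/3 - 140) = -52*(-(-1/(-8 + 1/16))*(4 + (-1/(-8 + 1/16))**2)/3 - 140) = -52*(-(-1/(-127/16))*(4 + (-1/(-127/16))**2)/3 - 140) = -52*(-(-1*(-16/127))*(4 + (-1*(-16/127))**2)/3 - 140) = -52*(-1/3*16/127*(4 + (16/127)**2) - 140) = -52*(-1/3*16/127*(4 + 256/16129) - 140) = -52*(-1/3*16/127*64772/16129 - 140) = -52*(-1036352/6145149 - 140) = -52*(-861357212/6145149) = 44790575024/6145149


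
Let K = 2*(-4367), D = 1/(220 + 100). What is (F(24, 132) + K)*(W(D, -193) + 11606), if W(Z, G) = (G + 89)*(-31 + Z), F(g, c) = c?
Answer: -2551297287/20 ≈ -1.2756e+8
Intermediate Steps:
D = 1/320 ≈ 0.0031250
W(Z, G) = (-31 + Z)*(89 + G) (W(Z, G) = (89 + G)*(-31 + Z) = (-31 + Z)*(89 + G))
K = -8734
(F(24, 132) + K)*(W(D, -193) + 11606) = (132 - 8734)*((-2759 - 31*(-193) + 89*(1/320) - 193*1/320) + 11606) = -8602*((-2759 + 5983 + 89/320 - 193/320) + 11606) = -8602*(128947/40 + 11606) = -8602*593187/40 = -2551297287/20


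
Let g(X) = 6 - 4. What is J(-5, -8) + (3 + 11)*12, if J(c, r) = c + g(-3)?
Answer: 165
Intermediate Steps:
g(X) = 2
J(c, r) = 2 + c (J(c, r) = c + 2 = 2 + c)
J(-5, -8) + (3 + 11)*12 = (2 - 5) + (3 + 11)*12 = -3 + 14*12 = -3 + 168 = 165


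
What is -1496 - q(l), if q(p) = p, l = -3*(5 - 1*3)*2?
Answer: -1484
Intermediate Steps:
l = -12 (l = -3*(5 - 3)*2 = -3*2*2 = -6*2 = -12)
-1496 - q(l) = -1496 - 1*(-12) = -1496 + 12 = -1484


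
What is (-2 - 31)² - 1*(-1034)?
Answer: 2123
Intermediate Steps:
(-2 - 31)² - 1*(-1034) = (-33)² + 1034 = 1089 + 1034 = 2123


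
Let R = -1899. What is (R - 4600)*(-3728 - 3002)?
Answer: 43738270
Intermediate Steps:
(R - 4600)*(-3728 - 3002) = (-1899 - 4600)*(-3728 - 3002) = -6499*(-6730) = 43738270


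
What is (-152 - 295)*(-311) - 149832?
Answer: -10815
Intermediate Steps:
(-152 - 295)*(-311) - 149832 = -447*(-311) - 149832 = 139017 - 149832 = -10815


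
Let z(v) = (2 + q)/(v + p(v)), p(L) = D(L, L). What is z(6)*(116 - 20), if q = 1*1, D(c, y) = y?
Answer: 24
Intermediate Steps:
p(L) = L
q = 1
z(v) = 3/(2*v) (z(v) = (2 + 1)/(v + v) = 3/((2*v)) = 3*(1/(2*v)) = 3/(2*v))
z(6)*(116 - 20) = ((3/2)/6)*(116 - 20) = ((3/2)*(1/6))*96 = (1/4)*96 = 24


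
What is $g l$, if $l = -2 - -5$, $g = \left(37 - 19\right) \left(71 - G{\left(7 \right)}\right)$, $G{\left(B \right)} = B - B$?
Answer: $3834$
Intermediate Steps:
$G{\left(B \right)} = 0$
$g = 1278$ ($g = \left(37 - 19\right) \left(71 - 0\right) = 18 \left(71 + 0\right) = 18 \cdot 71 = 1278$)
$l = 3$ ($l = -2 + 5 = 3$)
$g l = 1278 \cdot 3 = 3834$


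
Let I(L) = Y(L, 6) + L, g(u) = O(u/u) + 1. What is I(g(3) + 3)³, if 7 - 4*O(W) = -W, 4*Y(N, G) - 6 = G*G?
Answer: 35937/8 ≈ 4492.1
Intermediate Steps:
Y(N, G) = 3/2 + G²/4 (Y(N, G) = 3/2 + (G*G)/4 = 3/2 + G²/4)
O(W) = 7/4 + W/4 (O(W) = 7/4 - (-1)*W/4 = 7/4 + W/4)
g(u) = 3 (g(u) = (7/4 + (u/u)/4) + 1 = (7/4 + (¼)*1) + 1 = (7/4 + ¼) + 1 = 2 + 1 = 3)
I(L) = 21/2 + L (I(L) = (3/2 + (¼)*6²) + L = (3/2 + (¼)*36) + L = (3/2 + 9) + L = 21/2 + L)
I(g(3) + 3)³ = (21/2 + (3 + 3))³ = (21/2 + 6)³ = (33/2)³ = 35937/8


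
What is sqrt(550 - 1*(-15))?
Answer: sqrt(565) ≈ 23.770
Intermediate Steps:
sqrt(550 - 1*(-15)) = sqrt(550 + 15) = sqrt(565)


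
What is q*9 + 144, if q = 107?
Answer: 1107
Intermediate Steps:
q*9 + 144 = 107*9 + 144 = 963 + 144 = 1107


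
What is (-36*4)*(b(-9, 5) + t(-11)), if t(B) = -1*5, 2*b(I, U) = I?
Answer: 1368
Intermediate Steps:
b(I, U) = I/2
t(B) = -5
(-36*4)*(b(-9, 5) + t(-11)) = (-36*4)*((½)*(-9) - 5) = -144*(-9/2 - 5) = -144*(-19/2) = 1368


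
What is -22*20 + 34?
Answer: -406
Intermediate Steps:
-22*20 + 34 = -440 + 34 = -406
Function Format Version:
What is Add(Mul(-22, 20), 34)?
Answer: -406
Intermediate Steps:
Add(Mul(-22, 20), 34) = Add(-440, 34) = -406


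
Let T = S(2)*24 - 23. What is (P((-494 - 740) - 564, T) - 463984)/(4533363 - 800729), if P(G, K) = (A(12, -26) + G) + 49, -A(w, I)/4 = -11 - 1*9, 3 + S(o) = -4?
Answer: -465653/3732634 ≈ -0.12475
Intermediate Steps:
S(o) = -7 (S(o) = -3 - 4 = -7)
A(w, I) = 80 (A(w, I) = -4*(-11 - 1*9) = -4*(-11 - 9) = -4*(-20) = 80)
T = -191 (T = -7*24 - 23 = -168 - 23 = -191)
P(G, K) = 129 + G (P(G, K) = (80 + G) + 49 = 129 + G)
(P((-494 - 740) - 564, T) - 463984)/(4533363 - 800729) = ((129 + ((-494 - 740) - 564)) - 463984)/(4533363 - 800729) = ((129 + (-1234 - 564)) - 463984)/3732634 = ((129 - 1798) - 463984)*(1/3732634) = (-1669 - 463984)*(1/3732634) = -465653*1/3732634 = -465653/3732634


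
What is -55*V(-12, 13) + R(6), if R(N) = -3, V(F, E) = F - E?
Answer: 1372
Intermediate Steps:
-55*V(-12, 13) + R(6) = -55*(-12 - 1*13) - 3 = -55*(-12 - 13) - 3 = -55*(-25) - 3 = 1375 - 3 = 1372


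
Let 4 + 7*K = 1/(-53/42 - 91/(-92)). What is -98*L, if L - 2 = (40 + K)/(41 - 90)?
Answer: -436004/3689 ≈ -118.19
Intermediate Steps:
K = -4040/3689 (K = -4/7 + 1/(7*(-53/42 - 91/(-92))) = -4/7 + 1/(7*(-53*1/42 - 91*(-1/92))) = -4/7 + 1/(7*(-53/42 + 91/92)) = -4/7 + 1/(7*(-527/1932)) = -4/7 + (⅐)*(-1932/527) = -4/7 - 276/527 = -4040/3689 ≈ -1.0951)
L = 218002/180761 (L = 2 + (40 - 4040/3689)/(41 - 90) = 2 + (143520/3689)/(-49) = 2 + (143520/3689)*(-1/49) = 2 - 143520/180761 = 218002/180761 ≈ 1.2060)
-98*L = -98*218002/180761 = -436004/3689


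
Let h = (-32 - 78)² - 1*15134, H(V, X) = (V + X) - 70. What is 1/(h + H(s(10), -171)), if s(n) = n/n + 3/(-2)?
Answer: -2/6551 ≈ -0.00030530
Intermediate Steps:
s(n) = -½ (s(n) = 1 + 3*(-½) = 1 - 3/2 = -½)
H(V, X) = -70 + V + X
h = -3034 (h = (-110)² - 15134 = 12100 - 15134 = -3034)
1/(h + H(s(10), -171)) = 1/(-3034 + (-70 - ½ - 171)) = 1/(-3034 - 483/2) = 1/(-6551/2) = -2/6551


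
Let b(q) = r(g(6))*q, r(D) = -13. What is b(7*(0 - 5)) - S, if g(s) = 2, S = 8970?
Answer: -8515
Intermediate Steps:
b(q) = -13*q
b(7*(0 - 5)) - S = -91*(0 - 5) - 1*8970 = -91*(-5) - 8970 = -13*(-35) - 8970 = 455 - 8970 = -8515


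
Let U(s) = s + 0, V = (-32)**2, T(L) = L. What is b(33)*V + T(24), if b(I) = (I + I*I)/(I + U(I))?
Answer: 17432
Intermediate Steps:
V = 1024
U(s) = s
b(I) = (I + I**2)/(2*I) (b(I) = (I + I*I)/(I + I) = (I + I**2)/((2*I)) = (I + I**2)*(1/(2*I)) = (I + I**2)/(2*I))
b(33)*V + T(24) = (1/2 + (1/2)*33)*1024 + 24 = (1/2 + 33/2)*1024 + 24 = 17*1024 + 24 = 17408 + 24 = 17432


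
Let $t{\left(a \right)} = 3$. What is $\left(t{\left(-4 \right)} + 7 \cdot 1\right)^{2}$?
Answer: $100$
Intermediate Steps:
$\left(t{\left(-4 \right)} + 7 \cdot 1\right)^{2} = \left(3 + 7 \cdot 1\right)^{2} = \left(3 + 7\right)^{2} = 10^{2} = 100$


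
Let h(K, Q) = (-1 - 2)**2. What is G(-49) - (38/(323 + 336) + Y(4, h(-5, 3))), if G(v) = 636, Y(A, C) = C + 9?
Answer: 407224/659 ≈ 617.94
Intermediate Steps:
h(K, Q) = 9 (h(K, Q) = (-3)**2 = 9)
Y(A, C) = 9 + C
G(-49) - (38/(323 + 336) + Y(4, h(-5, 3))) = 636 - (38/(323 + 336) + (9 + 9)) = 636 - (38/659 + 18) = 636 - 1*11900/659 = 636 - 11900/659 = 407224/659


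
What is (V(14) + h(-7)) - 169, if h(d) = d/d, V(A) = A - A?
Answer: -168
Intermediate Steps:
V(A) = 0
h(d) = 1
(V(14) + h(-7)) - 169 = (0 + 1) - 169 = 1 - 169 = -168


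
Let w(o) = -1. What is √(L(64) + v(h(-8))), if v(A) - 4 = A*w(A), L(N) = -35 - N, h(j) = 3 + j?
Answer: 3*I*√10 ≈ 9.4868*I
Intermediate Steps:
v(A) = 4 - A (v(A) = 4 + A*(-1) = 4 - A)
√(L(64) + v(h(-8))) = √((-35 - 1*64) + (4 - (3 - 8))) = √((-35 - 64) + (4 - 1*(-5))) = √(-99 + (4 + 5)) = √(-99 + 9) = √(-90) = 3*I*√10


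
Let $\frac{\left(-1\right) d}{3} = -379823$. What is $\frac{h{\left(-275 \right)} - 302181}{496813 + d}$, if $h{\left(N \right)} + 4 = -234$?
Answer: $- \frac{302419}{1636282} \approx -0.18482$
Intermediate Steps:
$d = 1139469$ ($d = \left(-3\right) \left(-379823\right) = 1139469$)
$h{\left(N \right)} = -238$ ($h{\left(N \right)} = -4 - 234 = -238$)
$\frac{h{\left(-275 \right)} - 302181}{496813 + d} = \frac{-238 - 302181}{496813 + 1139469} = - \frac{302419}{1636282}$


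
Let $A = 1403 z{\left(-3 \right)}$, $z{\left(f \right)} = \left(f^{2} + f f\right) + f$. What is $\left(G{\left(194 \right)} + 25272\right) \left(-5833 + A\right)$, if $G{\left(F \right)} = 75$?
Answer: $385578564$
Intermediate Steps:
$z{\left(f \right)} = f + 2 f^{2}$ ($z{\left(f \right)} = \left(f^{2} + f^{2}\right) + f = 2 f^{2} + f = f + 2 f^{2}$)
$A = 21045$ ($A = 1403 \left(- 3 \left(1 + 2 \left(-3\right)\right)\right) = 1403 \left(- 3 \left(1 - 6\right)\right) = 1403 \left(\left(-3\right) \left(-5\right)\right) = 1403 \cdot 15 = 21045$)
$\left(G{\left(194 \right)} + 25272\right) \left(-5833 + A\right) = \left(75 + 25272\right) \left(-5833 + 21045\right) = 25347 \cdot 15212 = 385578564$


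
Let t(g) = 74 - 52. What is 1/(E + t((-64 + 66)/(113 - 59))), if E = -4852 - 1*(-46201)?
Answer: 1/41371 ≈ 2.4172e-5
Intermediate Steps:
E = 41349 (E = -4852 + 46201 = 41349)
t(g) = 22
1/(E + t((-64 + 66)/(113 - 59))) = 1/(41349 + 22) = 1/41371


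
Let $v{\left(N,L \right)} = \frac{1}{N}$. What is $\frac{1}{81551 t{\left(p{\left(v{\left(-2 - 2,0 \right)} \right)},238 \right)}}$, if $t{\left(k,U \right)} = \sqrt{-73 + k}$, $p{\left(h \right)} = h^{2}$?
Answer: $- \frac{4 i \sqrt{1167}}{95170017} \approx - 1.4358 \cdot 10^{-6} i$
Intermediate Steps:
$\frac{1}{81551 t{\left(p{\left(v{\left(-2 - 2,0 \right)} \right)},238 \right)}} = \frac{1}{81551 \sqrt{-73 + \left(\frac{1}{-2 - 2}\right)^{2}}} = \frac{1}{81551 \sqrt{-73 + \left(\frac{1}{-4}\right)^{2}}} = \frac{1}{81551 \sqrt{-73 + \left(- \frac{1}{4}\right)^{2}}} = \frac{1}{81551 \sqrt{-73 + \frac{1}{16}}} = \frac{1}{81551 \sqrt{- \frac{1167}{16}}} = \frac{1}{81551 \frac{i \sqrt{1167}}{4}} = \frac{\left(- \frac{4}{1167}\right) i \sqrt{1167}}{81551} = - \frac{4 i \sqrt{1167}}{95170017}$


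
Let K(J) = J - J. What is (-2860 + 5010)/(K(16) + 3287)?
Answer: 2150/3287 ≈ 0.65409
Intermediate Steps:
K(J) = 0
(-2860 + 5010)/(K(16) + 3287) = (-2860 + 5010)/(0 + 3287) = 2150/3287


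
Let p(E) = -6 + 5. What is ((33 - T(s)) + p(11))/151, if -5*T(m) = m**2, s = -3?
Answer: 169/755 ≈ 0.22384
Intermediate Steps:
T(m) = -m**2/5
p(E) = -1
((33 - T(s)) + p(11))/151 = ((33 - (-1)*(-3)**2/5) - 1)/151 = ((33 - (-1)*9/5) - 1)/151 = ((33 - 1*(-9/5)) - 1)/151 = ((33 + 9/5) - 1)/151 = (174/5 - 1)/151 = (1/151)*(169/5) = 169/755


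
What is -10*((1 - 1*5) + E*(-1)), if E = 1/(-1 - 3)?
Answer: 75/2 ≈ 37.500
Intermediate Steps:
E = -¼ (E = 1/(-4) = -¼ ≈ -0.25000)
-10*((1 - 1*5) + E*(-1)) = -10*((1 - 1*5) - ¼*(-1)) = -10*((1 - 5) + ¼) = -10*(-4 + ¼) = -10*(-15/4) = 75/2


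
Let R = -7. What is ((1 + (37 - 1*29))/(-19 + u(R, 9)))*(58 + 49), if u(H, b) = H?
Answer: -963/26 ≈ -37.038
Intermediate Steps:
((1 + (37 - 1*29))/(-19 + u(R, 9)))*(58 + 49) = ((1 + (37 - 1*29))/(-19 - 7))*(58 + 49) = ((1 + (37 - 29))/(-26))*107 = ((1 + 8)*(-1/26))*107 = (9*(-1/26))*107 = -9/26*107 = -963/26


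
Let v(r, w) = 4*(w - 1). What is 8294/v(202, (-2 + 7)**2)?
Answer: 4147/48 ≈ 86.396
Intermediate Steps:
v(r, w) = -4 + 4*w (v(r, w) = 4*(-1 + w) = -4 + 4*w)
8294/v(202, (-2 + 7)**2) = 8294/(-4 + 4*(-2 + 7)**2) = 8294/(-4 + 4*5**2) = 8294/(-4 + 4*25) = 8294/(-4 + 100) = 8294/96 = 8294*(1/96) = 4147/48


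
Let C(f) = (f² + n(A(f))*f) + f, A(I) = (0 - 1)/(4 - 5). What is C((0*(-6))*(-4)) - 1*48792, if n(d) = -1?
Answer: -48792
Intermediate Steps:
A(I) = 1 (A(I) = -1/(-1) = -1*(-1) = 1)
C(f) = f² (C(f) = (f² - f) + f = f²)
C((0*(-6))*(-4)) - 1*48792 = ((0*(-6))*(-4))² - 1*48792 = (0*(-4))² - 48792 = 0² - 48792 = 0 - 48792 = -48792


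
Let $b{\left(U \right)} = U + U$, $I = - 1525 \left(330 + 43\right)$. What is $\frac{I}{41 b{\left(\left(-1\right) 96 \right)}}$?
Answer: $\frac{568825}{7872} \approx 72.259$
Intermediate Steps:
$I = -568825$ ($I = \left(-1525\right) 373 = -568825$)
$b{\left(U \right)} = 2 U$
$\frac{I}{41 b{\left(\left(-1\right) 96 \right)}} = - \frac{568825}{41 \cdot 2 \left(\left(-1\right) 96\right)} = - \frac{568825}{41 \cdot 2 \left(-96\right)} = - \frac{568825}{41 \left(-192\right)} = - \frac{568825}{-7872} = \left(-568825\right) \left(- \frac{1}{7872}\right) = \frac{568825}{7872}$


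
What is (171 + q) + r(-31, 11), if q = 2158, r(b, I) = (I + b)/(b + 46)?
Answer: 6983/3 ≈ 2327.7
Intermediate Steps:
r(b, I) = (I + b)/(46 + b)
(171 + q) + r(-31, 11) = (171 + 2158) + (11 - 31)/(46 - 31) = 2329 - 20/15 = 2329 + (1/15)*(-20) = 2329 - 4/3 = 6983/3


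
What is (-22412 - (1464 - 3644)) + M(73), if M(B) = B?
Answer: -20159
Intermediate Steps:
(-22412 - (1464 - 3644)) + M(73) = (-22412 - (1464 - 3644)) + 73 = (-22412 - 1*(-2180)) + 73 = (-22412 + 2180) + 73 = -20232 + 73 = -20159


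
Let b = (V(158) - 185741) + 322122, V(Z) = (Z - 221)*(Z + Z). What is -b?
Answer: -116473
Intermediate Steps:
V(Z) = 2*Z*(-221 + Z) (V(Z) = (-221 + Z)*(2*Z) = 2*Z*(-221 + Z))
b = 116473 (b = (2*158*(-221 + 158) - 185741) + 322122 = (2*158*(-63) - 185741) + 322122 = (-19908 - 185741) + 322122 = -205649 + 322122 = 116473)
-b = -1*116473 = -116473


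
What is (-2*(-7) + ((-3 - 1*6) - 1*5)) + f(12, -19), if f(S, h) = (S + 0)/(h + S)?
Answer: -12/7 ≈ -1.7143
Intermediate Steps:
f(S, h) = S/(S + h)
(-2*(-7) + ((-3 - 1*6) - 1*5)) + f(12, -19) = (-2*(-7) + ((-3 - 1*6) - 1*5)) + 12/(12 - 19) = (14 + ((-3 - 6) - 5)) + 12/(-7) = (14 + (-9 - 5)) + 12*(-1/7) = (14 - 14) - 12/7 = 0 - 12/7 = -12/7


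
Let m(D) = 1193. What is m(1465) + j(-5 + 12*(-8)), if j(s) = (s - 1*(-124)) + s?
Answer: 1115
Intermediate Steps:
j(s) = 124 + 2*s (j(s) = (s + 124) + s = (124 + s) + s = 124 + 2*s)
m(1465) + j(-5 + 12*(-8)) = 1193 + (124 + 2*(-5 + 12*(-8))) = 1193 + (124 + 2*(-5 - 96)) = 1193 + (124 + 2*(-101)) = 1193 + (124 - 202) = 1193 - 78 = 1115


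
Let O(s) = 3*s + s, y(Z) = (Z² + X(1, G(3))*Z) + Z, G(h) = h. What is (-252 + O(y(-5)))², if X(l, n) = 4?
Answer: 63504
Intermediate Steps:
y(Z) = Z² + 5*Z (y(Z) = (Z² + 4*Z) + Z = Z² + 5*Z)
O(s) = 4*s
(-252 + O(y(-5)))² = (-252 + 4*(-5*(5 - 5)))² = (-252 + 4*(-5*0))² = (-252 + 4*0)² = (-252 + 0)² = (-252)² = 63504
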